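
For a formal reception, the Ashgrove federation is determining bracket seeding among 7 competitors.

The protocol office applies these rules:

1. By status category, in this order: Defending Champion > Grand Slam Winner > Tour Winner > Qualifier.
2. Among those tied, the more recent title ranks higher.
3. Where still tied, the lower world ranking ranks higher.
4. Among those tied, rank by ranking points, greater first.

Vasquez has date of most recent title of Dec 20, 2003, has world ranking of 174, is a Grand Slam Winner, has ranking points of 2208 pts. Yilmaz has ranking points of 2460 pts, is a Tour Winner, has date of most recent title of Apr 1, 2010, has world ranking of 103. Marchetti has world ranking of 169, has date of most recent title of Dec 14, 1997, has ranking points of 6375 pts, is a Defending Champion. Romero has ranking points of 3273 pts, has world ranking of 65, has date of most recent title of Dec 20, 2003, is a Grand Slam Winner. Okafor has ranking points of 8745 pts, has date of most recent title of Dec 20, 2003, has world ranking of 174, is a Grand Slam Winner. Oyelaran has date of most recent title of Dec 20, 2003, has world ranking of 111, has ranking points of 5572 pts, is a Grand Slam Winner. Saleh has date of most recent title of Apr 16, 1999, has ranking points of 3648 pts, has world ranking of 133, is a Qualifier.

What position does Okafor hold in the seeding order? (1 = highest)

4

By status category: Marchetti (Defending Champion); then Romero, Oyelaran, Okafor and Vasquez (Grand Slam Winner); then Yilmaz (Tour Winner); then Saleh (Qualifier).
Romero, Oyelaran, Okafor and Vasquez all have date of most recent title Dec 20, 2003, so the next rule applies.
Among Romero, Oyelaran, Okafor and Vasquez, by world ranking (lower first): Romero (65) before Oyelaran (111) before Okafor and Vasquez (174).
Among Okafor and Vasquez, by ranking points (higher first): Okafor (8745 pts) before Vasquez (2208 pts).
Order: Marchetti, Romero, Oyelaran, Okafor, Vasquez, Yilmaz, Saleh. So position 4.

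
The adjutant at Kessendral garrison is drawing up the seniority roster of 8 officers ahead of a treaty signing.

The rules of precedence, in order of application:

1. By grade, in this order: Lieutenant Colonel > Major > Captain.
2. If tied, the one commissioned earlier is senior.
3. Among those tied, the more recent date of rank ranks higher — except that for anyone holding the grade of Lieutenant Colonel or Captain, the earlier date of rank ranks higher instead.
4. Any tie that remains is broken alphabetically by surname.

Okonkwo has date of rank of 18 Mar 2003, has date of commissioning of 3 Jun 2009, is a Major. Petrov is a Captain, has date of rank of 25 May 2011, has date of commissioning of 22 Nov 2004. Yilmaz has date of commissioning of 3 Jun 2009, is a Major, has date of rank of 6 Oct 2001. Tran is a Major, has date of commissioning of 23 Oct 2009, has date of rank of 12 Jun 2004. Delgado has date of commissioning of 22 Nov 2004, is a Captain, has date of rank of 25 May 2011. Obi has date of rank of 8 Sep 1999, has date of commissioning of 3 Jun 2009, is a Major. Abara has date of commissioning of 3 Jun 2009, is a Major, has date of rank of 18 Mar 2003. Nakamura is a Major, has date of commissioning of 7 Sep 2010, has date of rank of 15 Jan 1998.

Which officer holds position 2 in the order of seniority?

Okonkwo

By grade: Abara, Okonkwo, Yilmaz, Obi, Tran and Nakamura (Major); then Delgado and Petrov (Captain).
Among Abara, Okonkwo, Yilmaz, Obi, Tran and Nakamura, by date of commissioning (earlier first): Abara, Okonkwo, Yilmaz and Obi (3 Jun 2009) before Tran (23 Oct 2009) before Nakamura (7 Sep 2010).
Among Abara, Okonkwo, Yilmaz and Obi, by date of rank (later first): Abara and Okonkwo (18 Mar 2003) before Yilmaz (6 Oct 2001) before Obi (8 Sep 1999).
Among Abara and Okonkwo, alphabetically by surname: Abara before Okonkwo.
Delgado and Petrov both have date of commissioning 22 Nov 2004, so the next rule applies.
Delgado and Petrov both have date of rank 25 May 2011, so the next rule applies.
Among Delgado and Petrov, alphabetically by surname: Delgado before Petrov.
Order: Abara, Okonkwo, Yilmaz, Obi, Tran, Nakamura, Delgado, Petrov.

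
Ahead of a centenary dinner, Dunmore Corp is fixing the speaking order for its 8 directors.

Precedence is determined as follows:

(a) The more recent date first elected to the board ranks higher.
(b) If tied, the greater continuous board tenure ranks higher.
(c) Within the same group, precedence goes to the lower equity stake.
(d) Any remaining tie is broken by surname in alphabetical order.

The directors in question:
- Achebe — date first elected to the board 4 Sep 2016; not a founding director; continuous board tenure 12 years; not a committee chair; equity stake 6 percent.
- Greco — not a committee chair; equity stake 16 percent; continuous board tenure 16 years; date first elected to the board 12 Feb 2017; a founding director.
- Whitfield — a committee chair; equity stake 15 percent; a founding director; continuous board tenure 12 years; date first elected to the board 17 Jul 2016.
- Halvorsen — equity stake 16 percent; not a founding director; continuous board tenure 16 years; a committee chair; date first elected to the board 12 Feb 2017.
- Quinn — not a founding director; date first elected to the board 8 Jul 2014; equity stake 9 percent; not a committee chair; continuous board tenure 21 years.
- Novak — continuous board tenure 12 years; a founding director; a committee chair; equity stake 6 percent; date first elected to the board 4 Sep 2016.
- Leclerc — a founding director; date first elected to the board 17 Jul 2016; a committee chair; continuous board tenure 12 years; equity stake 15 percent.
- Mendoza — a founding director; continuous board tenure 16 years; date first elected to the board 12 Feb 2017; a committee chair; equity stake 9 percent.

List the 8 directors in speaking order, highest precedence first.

By date first elected to the board (later first): Mendoza, Greco and Halvorsen (each 12 Feb 2017); then Achebe and Novak (both 4 Sep 2016); then Leclerc and Whitfield (both 17 Jul 2016); then Quinn (8 Jul 2014).
Mendoza, Greco and Halvorsen all have continuous board tenure 16 years, so the next rule applies.
Among Mendoza, Greco and Halvorsen, by equity stake (lower first): Mendoza (9 percent) before Greco and Halvorsen (16 percent).
Among Greco and Halvorsen, alphabetically by surname: Greco before Halvorsen.
Achebe and Novak both have continuous board tenure 12 years, so the next rule applies.
Achebe and Novak both have equity stake 6 percent, so the next rule applies.
Among Achebe and Novak, alphabetically by surname: Achebe before Novak.
Leclerc and Whitfield both have continuous board tenure 12 years, so the next rule applies.
Leclerc and Whitfield both have equity stake 15 percent, so the next rule applies.
Among Leclerc and Whitfield, alphabetically by surname: Leclerc before Whitfield.
Full order: Mendoza, Greco, Halvorsen, Achebe, Novak, Leclerc, Whitfield, Quinn.

Mendoza, Greco, Halvorsen, Achebe, Novak, Leclerc, Whitfield, Quinn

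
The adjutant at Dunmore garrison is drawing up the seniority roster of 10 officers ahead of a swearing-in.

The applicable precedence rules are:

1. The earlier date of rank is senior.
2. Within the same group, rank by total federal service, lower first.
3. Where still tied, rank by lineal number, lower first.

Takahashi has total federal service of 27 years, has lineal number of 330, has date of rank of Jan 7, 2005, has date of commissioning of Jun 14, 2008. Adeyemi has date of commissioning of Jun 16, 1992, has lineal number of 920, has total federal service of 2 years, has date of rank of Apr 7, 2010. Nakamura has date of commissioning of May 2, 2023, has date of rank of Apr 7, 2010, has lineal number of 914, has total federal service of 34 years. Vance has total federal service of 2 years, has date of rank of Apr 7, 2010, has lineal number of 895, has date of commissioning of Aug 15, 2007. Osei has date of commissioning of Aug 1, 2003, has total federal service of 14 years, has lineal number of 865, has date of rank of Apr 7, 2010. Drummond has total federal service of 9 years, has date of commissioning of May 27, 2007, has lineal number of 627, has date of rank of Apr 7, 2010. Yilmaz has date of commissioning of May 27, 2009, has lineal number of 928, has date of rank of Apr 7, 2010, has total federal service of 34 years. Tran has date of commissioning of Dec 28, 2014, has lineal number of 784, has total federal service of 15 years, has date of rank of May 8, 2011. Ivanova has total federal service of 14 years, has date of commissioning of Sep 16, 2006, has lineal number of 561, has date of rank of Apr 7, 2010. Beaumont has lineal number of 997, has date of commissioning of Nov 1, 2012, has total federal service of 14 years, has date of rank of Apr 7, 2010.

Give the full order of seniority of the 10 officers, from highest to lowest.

By date of rank (earlier first): Takahashi (Jan 7, 2005); then Vance, Adeyemi, Drummond, Ivanova, Osei, Beaumont, Nakamura and Yilmaz (each Apr 7, 2010); then Tran (May 8, 2011).
Among Vance, Adeyemi, Drummond, Ivanova, Osei, Beaumont, Nakamura and Yilmaz, by total federal service (lower first): Vance and Adeyemi (2 years) before Drummond (9 years) before Ivanova, Osei and Beaumont (14 years) before Nakamura and Yilmaz (34 years).
Among Vance and Adeyemi, by lineal number (lower first): Vance (895) before Adeyemi (920).
Among Ivanova, Osei and Beaumont, by lineal number (lower first): Ivanova (561) before Osei (865) before Beaumont (997).
Among Nakamura and Yilmaz, by lineal number (lower first): Nakamura (914) before Yilmaz (928).
Full order: Takahashi, Vance, Adeyemi, Drummond, Ivanova, Osei, Beaumont, Nakamura, Yilmaz, Tran.

Takahashi, Vance, Adeyemi, Drummond, Ivanova, Osei, Beaumont, Nakamura, Yilmaz, Tran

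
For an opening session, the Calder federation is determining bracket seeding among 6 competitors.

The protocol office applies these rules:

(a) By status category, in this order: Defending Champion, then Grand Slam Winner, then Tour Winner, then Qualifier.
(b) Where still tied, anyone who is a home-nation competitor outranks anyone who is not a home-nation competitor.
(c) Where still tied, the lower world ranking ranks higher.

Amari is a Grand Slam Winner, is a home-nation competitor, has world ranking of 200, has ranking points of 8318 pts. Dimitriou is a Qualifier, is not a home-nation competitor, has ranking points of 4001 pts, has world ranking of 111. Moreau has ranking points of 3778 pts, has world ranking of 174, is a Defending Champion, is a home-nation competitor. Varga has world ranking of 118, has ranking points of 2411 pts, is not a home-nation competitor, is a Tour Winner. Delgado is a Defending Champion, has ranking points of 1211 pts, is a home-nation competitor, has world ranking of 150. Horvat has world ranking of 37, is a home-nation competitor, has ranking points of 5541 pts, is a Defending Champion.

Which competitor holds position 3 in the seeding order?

Moreau

By status category: Horvat, Delgado and Moreau (Defending Champion); then Amari (Grand Slam Winner); then Varga (Tour Winner); then Dimitriou (Qualifier).
Horvat, Delgado and Moreau are each a home-nation competitor, so the next rule applies.
Among Horvat, Delgado and Moreau, by world ranking (lower first): Horvat (37) before Delgado (150) before Moreau (174).
Order: Horvat, Delgado, Moreau, Amari, Varga, Dimitriou.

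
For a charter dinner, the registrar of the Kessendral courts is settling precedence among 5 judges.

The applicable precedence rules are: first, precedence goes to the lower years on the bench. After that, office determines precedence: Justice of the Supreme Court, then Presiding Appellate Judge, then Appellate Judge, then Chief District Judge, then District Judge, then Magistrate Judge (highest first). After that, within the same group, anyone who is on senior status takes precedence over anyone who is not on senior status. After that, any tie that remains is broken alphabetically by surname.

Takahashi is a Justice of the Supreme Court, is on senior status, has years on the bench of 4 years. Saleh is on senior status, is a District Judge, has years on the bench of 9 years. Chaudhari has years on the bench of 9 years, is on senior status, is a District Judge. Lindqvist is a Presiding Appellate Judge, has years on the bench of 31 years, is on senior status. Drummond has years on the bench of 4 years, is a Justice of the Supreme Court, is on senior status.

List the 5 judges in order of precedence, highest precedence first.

Drummond, Takahashi, Chaudhari, Saleh, Lindqvist

By years on the bench (lower first): Drummond and Takahashi (both 4 years); then Chaudhari and Saleh (both 9 years); then Lindqvist (31 years).
Drummond and Takahashi are each Justice of the Supreme Court, so the next rule applies.
Drummond and Takahashi are each on senior status, so the next rule applies.
Among Drummond and Takahashi, alphabetically by surname: Drummond before Takahashi.
Chaudhari and Saleh are each District Judge, so the next rule applies.
Chaudhari and Saleh are each on senior status, so the next rule applies.
Among Chaudhari and Saleh, alphabetically by surname: Chaudhari before Saleh.
Full order: Drummond, Takahashi, Chaudhari, Saleh, Lindqvist.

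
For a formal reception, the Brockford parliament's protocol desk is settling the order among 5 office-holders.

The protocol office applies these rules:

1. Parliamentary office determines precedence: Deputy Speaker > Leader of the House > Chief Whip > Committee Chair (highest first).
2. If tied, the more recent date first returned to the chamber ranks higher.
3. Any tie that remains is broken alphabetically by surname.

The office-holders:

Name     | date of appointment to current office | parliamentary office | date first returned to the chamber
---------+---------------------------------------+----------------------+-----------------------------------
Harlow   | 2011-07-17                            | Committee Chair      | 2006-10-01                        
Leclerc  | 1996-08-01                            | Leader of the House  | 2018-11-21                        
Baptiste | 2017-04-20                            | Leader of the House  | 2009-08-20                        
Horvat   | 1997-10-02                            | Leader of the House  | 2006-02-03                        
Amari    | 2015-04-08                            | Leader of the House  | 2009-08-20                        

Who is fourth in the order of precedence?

Horvat

By parliamentary office: Leclerc, Amari, Baptiste and Horvat (Leader of the House); then Harlow (Committee Chair).
Among Leclerc, Amari, Baptiste and Horvat, by date first returned to the chamber (later first): Leclerc (2018-11-21) before Amari and Baptiste (2009-08-20) before Horvat (2006-02-03).
Among Amari and Baptiste, alphabetically by surname: Amari before Baptiste.
Order: Leclerc, Amari, Baptiste, Horvat, Harlow.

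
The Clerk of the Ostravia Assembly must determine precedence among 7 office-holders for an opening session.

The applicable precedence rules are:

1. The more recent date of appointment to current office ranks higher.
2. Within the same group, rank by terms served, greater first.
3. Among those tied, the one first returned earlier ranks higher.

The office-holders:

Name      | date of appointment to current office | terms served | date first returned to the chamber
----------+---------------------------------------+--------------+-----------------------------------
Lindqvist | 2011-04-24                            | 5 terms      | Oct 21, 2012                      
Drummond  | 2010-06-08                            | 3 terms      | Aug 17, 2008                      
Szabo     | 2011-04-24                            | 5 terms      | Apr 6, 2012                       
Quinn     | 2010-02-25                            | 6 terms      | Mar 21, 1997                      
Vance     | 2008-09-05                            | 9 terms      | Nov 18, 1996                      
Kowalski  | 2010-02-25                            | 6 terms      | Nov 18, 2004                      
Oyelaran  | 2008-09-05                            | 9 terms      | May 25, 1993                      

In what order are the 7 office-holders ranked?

By date of appointment to current office (later first): Szabo and Lindqvist (both 2011-04-24); then Drummond (2010-06-08); then Quinn and Kowalski (both 2010-02-25); then Oyelaran and Vance (both 2008-09-05).
Szabo and Lindqvist both have terms served 5 terms, so the next rule applies.
Among Szabo and Lindqvist, by date first returned to the chamber (earlier first): Szabo (Apr 6, 2012) before Lindqvist (Oct 21, 2012).
Quinn and Kowalski both have terms served 6 terms, so the next rule applies.
Among Quinn and Kowalski, by date first returned to the chamber (earlier first): Quinn (Mar 21, 1997) before Kowalski (Nov 18, 2004).
Oyelaran and Vance both have terms served 9 terms, so the next rule applies.
Among Oyelaran and Vance, by date first returned to the chamber (earlier first): Oyelaran (May 25, 1993) before Vance (Nov 18, 1996).
Full order: Szabo, Lindqvist, Drummond, Quinn, Kowalski, Oyelaran, Vance.

Szabo, Lindqvist, Drummond, Quinn, Kowalski, Oyelaran, Vance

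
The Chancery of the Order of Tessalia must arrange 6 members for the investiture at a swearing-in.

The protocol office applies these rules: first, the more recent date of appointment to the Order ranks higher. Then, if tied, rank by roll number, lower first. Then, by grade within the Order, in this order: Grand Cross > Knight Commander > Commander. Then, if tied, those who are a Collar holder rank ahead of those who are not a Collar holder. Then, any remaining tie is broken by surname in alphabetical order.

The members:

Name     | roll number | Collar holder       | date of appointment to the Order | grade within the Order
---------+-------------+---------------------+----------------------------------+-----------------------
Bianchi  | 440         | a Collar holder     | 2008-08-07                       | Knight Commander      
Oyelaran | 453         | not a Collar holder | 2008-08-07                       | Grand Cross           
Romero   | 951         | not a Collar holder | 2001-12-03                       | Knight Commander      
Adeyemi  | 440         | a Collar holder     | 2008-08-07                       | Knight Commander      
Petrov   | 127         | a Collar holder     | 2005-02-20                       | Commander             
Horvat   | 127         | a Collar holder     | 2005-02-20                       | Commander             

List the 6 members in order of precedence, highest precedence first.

By date of appointment to the Order (later first): Adeyemi, Bianchi and Oyelaran (each 2008-08-07); then Horvat and Petrov (both 2005-02-20); then Romero (2001-12-03).
Among Adeyemi, Bianchi and Oyelaran, by roll number (lower first): Adeyemi and Bianchi (440) before Oyelaran (453).
Adeyemi and Bianchi are each Knight Commander, so the next rule applies.
Adeyemi and Bianchi are each a Collar holder, so the next rule applies.
Among Adeyemi and Bianchi, alphabetically by surname: Adeyemi before Bianchi.
Horvat and Petrov both have roll number 127, so the next rule applies.
Horvat and Petrov are each Commander, so the next rule applies.
Horvat and Petrov are each a Collar holder, so the next rule applies.
Among Horvat and Petrov, alphabetically by surname: Horvat before Petrov.
Full order: Adeyemi, Bianchi, Oyelaran, Horvat, Petrov, Romero.

Adeyemi, Bianchi, Oyelaran, Horvat, Petrov, Romero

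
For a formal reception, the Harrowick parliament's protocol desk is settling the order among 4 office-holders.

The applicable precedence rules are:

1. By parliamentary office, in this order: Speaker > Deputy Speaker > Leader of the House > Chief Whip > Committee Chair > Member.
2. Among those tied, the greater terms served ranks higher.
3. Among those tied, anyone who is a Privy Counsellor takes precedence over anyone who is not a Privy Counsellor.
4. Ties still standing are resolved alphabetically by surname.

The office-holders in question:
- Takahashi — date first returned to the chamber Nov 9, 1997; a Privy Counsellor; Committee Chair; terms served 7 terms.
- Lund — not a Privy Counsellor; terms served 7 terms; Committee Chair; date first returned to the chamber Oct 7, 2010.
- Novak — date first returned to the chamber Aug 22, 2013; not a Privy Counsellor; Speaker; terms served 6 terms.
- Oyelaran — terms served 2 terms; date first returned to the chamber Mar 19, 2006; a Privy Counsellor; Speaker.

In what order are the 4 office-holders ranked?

By parliamentary office: Novak and Oyelaran (Speaker); then Takahashi and Lund (Committee Chair).
Among Novak and Oyelaran, by terms served (higher first): Novak (6 terms) before Oyelaran (2 terms).
Takahashi and Lund both have terms served 7 terms, so the next rule applies.
Among Takahashi and Lund, a Privy Counsellor before not a Privy Counsellor: Takahashi (a Privy Counsellor) before Lund (not a Privy Counsellor).
Full order: Novak, Oyelaran, Takahashi, Lund.

Novak, Oyelaran, Takahashi, Lund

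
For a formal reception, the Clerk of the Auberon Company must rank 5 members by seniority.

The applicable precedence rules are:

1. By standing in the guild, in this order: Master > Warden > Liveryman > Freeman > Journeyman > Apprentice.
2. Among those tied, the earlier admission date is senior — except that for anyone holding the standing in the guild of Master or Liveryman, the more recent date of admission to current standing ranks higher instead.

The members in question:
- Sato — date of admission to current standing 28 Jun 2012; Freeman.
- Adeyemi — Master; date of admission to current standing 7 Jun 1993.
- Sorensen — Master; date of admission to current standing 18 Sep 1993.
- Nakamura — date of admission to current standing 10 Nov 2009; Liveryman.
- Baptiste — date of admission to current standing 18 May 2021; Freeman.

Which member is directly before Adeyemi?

Sorensen

By standing in the guild: Sorensen and Adeyemi (Master); then Nakamura (Liveryman); then Sato and Baptiste (Freeman).
Among Sorensen and Adeyemi, by date of admission to current standing (later first) (reversed rule for this group): Sorensen (18 Sep 1993) before Adeyemi (7 Jun 1993).
Among Sato and Baptiste, by date of admission to current standing (earlier first): Sato (28 Jun 2012) before Baptiste (18 May 2021).
Order: Sorensen, Adeyemi, Nakamura, Sato, Baptiste.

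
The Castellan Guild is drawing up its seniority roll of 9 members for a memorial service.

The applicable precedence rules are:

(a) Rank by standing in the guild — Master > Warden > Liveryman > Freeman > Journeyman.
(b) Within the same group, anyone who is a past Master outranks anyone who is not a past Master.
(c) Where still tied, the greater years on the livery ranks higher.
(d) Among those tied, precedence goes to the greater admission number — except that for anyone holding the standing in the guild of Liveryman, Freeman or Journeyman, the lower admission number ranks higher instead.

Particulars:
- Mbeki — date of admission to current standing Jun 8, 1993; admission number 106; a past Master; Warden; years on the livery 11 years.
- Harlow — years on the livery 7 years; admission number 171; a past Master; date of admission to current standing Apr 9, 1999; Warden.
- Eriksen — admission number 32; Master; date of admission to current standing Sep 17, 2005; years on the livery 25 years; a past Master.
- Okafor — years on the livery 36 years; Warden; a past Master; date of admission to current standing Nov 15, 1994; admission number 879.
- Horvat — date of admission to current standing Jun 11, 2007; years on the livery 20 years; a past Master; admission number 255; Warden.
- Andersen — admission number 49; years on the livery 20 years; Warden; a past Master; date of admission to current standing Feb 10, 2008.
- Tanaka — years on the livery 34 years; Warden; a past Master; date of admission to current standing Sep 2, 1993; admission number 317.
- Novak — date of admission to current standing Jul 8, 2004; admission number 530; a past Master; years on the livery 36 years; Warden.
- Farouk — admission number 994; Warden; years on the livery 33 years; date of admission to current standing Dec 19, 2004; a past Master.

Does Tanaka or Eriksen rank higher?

Eriksen

By standing in the guild: Eriksen (Master); then Okafor, Novak, Tanaka, Farouk, Horvat, Andersen, Mbeki and Harlow (Warden).
Okafor, Novak, Tanaka, Farouk, Horvat, Andersen, Mbeki and Harlow are each a past Master, so the next rule applies.
Among Okafor, Novak, Tanaka, Farouk, Horvat, Andersen, Mbeki and Harlow, by years on the livery (higher first): Okafor and Novak (36 years) before Tanaka (34 years) before Farouk (33 years) before Horvat and Andersen (20 years) before Mbeki (11 years) before Harlow (7 years).
Among Okafor and Novak, by admission number (higher first): Okafor (879) before Novak (530).
Among Horvat and Andersen, by admission number (higher first): Horvat (255) before Andersen (49).
So Eriksen takes precedence.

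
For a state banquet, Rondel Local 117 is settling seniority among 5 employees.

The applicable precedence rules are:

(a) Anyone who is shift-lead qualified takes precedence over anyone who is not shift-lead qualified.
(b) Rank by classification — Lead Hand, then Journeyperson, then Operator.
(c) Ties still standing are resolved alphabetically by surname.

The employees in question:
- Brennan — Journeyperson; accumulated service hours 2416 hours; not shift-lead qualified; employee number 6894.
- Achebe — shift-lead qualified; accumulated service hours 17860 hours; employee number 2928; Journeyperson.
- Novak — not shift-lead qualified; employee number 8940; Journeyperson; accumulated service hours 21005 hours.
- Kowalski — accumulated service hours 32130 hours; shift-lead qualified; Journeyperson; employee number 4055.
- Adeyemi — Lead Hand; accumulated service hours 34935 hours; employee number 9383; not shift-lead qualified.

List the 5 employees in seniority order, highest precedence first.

Achebe, Kowalski, Adeyemi, Brennan, Novak

By the first rule: Achebe and Kowalski (both shift-lead qualified); then Adeyemi, Brennan and Novak (each not shift-lead qualified).
Achebe and Kowalski are each Journeyperson, so the next rule applies.
Among Achebe and Kowalski, alphabetically by surname: Achebe before Kowalski.
Among Adeyemi, Brennan and Novak, by classification: Adeyemi (Lead Hand) before Brennan and Novak (Journeyperson).
Among Brennan and Novak, alphabetically by surname: Brennan before Novak.
Full order: Achebe, Kowalski, Adeyemi, Brennan, Novak.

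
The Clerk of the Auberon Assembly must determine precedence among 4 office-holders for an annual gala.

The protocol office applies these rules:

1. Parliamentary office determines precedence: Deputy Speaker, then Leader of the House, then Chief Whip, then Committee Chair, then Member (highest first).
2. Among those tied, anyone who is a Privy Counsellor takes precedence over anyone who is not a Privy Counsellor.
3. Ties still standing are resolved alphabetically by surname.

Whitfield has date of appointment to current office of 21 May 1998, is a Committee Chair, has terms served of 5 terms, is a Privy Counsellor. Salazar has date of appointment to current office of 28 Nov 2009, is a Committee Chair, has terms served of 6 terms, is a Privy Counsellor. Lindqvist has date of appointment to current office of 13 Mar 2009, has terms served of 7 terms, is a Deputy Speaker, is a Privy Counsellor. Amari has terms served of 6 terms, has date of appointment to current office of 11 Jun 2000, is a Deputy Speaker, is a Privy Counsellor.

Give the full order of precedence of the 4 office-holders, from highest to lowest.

Amari, Lindqvist, Salazar, Whitfield

By parliamentary office: Amari and Lindqvist (Deputy Speaker); then Salazar and Whitfield (Committee Chair).
Amari and Lindqvist are each a Privy Counsellor, so the next rule applies.
Among Amari and Lindqvist, alphabetically by surname: Amari before Lindqvist.
Salazar and Whitfield are each a Privy Counsellor, so the next rule applies.
Among Salazar and Whitfield, alphabetically by surname: Salazar before Whitfield.
Full order: Amari, Lindqvist, Salazar, Whitfield.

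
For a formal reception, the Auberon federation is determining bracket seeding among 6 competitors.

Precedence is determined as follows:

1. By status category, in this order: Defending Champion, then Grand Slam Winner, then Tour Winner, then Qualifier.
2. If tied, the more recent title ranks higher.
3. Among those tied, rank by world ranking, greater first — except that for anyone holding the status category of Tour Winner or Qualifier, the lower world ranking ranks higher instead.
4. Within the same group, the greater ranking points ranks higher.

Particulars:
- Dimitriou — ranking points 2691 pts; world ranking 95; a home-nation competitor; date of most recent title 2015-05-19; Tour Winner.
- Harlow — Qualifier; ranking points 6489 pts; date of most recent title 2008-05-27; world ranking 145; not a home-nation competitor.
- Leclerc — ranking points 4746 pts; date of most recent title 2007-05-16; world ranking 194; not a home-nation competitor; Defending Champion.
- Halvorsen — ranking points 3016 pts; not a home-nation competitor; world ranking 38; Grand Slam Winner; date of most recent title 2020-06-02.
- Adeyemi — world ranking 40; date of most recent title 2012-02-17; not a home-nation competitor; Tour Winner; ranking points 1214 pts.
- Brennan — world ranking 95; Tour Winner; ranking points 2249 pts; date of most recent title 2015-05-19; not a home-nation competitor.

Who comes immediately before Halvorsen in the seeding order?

By status category: Leclerc (Defending Champion); then Halvorsen (Grand Slam Winner); then Dimitriou, Brennan and Adeyemi (Tour Winner); then Harlow (Qualifier).
Among Dimitriou, Brennan and Adeyemi, by date of most recent title (later first): Dimitriou and Brennan (2015-05-19) before Adeyemi (2012-02-17).
Dimitriou and Brennan both have world ranking 95, so the next rule applies.
Among Dimitriou and Brennan, by ranking points (higher first): Dimitriou (2691 pts) before Brennan (2249 pts).
Order: Leclerc, Halvorsen, Dimitriou, Brennan, Adeyemi, Harlow.

Leclerc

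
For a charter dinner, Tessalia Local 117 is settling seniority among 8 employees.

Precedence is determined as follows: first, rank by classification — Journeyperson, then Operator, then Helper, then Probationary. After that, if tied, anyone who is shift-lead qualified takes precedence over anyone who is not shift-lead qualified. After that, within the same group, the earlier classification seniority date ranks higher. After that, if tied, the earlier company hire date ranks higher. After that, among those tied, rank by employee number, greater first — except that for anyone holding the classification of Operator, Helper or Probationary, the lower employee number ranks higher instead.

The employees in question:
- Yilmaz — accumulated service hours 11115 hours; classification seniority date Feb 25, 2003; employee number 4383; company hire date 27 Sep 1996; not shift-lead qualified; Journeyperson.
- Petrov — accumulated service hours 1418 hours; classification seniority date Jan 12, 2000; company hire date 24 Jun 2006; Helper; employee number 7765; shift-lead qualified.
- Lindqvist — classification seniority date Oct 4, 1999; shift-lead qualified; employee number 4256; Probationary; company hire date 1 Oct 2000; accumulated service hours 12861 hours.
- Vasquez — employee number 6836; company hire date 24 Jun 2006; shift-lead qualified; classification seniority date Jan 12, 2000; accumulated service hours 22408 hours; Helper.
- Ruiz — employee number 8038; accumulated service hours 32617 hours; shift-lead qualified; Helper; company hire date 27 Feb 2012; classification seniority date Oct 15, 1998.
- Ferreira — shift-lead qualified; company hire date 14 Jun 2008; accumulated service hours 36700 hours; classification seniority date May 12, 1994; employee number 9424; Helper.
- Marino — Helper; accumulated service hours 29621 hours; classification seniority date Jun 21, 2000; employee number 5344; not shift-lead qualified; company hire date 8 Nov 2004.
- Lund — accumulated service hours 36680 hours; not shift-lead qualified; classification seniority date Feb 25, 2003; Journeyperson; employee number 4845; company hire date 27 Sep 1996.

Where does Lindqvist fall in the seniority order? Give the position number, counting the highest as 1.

8

By classification: Lund and Yilmaz (Journeyperson); then Ferreira, Ruiz, Vasquez, Petrov and Marino (Helper); then Lindqvist (Probationary).
Lund and Yilmaz are each not shift-lead qualified, so the next rule applies.
Lund and Yilmaz both have classification seniority date Feb 25, 2003, so the next rule applies.
Lund and Yilmaz both have company hire date 27 Sep 1996, so the next rule applies.
Among Lund and Yilmaz, by employee number (higher first): Lund (4845) before Yilmaz (4383).
Among Ferreira, Ruiz, Vasquez, Petrov and Marino, shift-lead qualified before not shift-lead qualified: Ferreira, Ruiz, Vasquez and Petrov (shift-lead qualified) before Marino (not shift-lead qualified).
Among Ferreira, Ruiz, Vasquez and Petrov, by classification seniority date (earlier first): Ferreira (May 12, 1994) before Ruiz (Oct 15, 1998) before Vasquez and Petrov (Jan 12, 2000).
Vasquez and Petrov both have company hire date 24 Jun 2006, so the next rule applies.
Among Vasquez and Petrov, by employee number (lower first) (reversed rule for this group): Vasquez (6836) before Petrov (7765).
Order: Lund, Yilmaz, Ferreira, Ruiz, Vasquez, Petrov, Marino, Lindqvist. So position 8.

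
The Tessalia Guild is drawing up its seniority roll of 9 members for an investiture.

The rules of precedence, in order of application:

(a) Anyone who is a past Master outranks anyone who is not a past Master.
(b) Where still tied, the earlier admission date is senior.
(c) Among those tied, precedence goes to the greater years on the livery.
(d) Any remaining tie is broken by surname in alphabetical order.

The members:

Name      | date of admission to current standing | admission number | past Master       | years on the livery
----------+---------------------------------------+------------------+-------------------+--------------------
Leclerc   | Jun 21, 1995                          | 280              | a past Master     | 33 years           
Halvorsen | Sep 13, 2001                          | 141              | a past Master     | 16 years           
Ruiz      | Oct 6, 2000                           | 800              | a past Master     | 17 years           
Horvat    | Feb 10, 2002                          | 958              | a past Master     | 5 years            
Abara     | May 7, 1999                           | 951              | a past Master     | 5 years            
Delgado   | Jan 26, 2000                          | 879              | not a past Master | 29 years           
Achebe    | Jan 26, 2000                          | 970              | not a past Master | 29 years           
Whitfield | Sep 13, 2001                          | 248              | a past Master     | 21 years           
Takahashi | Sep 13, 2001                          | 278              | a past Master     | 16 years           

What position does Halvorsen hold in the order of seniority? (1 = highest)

5

By the first rule: Leclerc, Abara, Ruiz, Whitfield, Halvorsen, Takahashi and Horvat (each a past Master); then Achebe and Delgado (both not a past Master).
Among Leclerc, Abara, Ruiz, Whitfield, Halvorsen, Takahashi and Horvat, by date of admission to current standing (earlier first): Leclerc (Jun 21, 1995) before Abara (May 7, 1999) before Ruiz (Oct 6, 2000) before Whitfield, Halvorsen and Takahashi (Sep 13, 2001) before Horvat (Feb 10, 2002).
Among Whitfield, Halvorsen and Takahashi, by years on the livery (higher first): Whitfield (21 years) before Halvorsen and Takahashi (16 years).
Among Halvorsen and Takahashi, alphabetically by surname: Halvorsen before Takahashi.
Achebe and Delgado both have date of admission to current standing Jan 26, 2000, so the next rule applies.
Achebe and Delgado both have years on the livery 29 years, so the next rule applies.
Among Achebe and Delgado, alphabetically by surname: Achebe before Delgado.
Order: Leclerc, Abara, Ruiz, Whitfield, Halvorsen, Takahashi, Horvat, Achebe, Delgado. So position 5.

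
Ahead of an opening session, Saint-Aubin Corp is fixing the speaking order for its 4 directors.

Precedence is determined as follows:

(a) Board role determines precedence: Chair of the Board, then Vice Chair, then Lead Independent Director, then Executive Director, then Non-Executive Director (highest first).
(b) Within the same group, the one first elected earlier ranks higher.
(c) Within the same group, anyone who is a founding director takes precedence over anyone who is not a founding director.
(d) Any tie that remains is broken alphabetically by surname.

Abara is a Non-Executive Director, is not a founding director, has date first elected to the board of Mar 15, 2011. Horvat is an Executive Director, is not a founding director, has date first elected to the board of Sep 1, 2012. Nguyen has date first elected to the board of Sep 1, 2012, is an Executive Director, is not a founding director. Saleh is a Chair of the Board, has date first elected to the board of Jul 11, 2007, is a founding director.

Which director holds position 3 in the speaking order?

Nguyen

By board role: Saleh (Chair of the Board); then Horvat and Nguyen (Executive Director); then Abara (Non-Executive Director).
Horvat and Nguyen both have date first elected to the board Sep 1, 2012, so the next rule applies.
Horvat and Nguyen are each not a founding director, so the next rule applies.
Among Horvat and Nguyen, alphabetically by surname: Horvat before Nguyen.
Order: Saleh, Horvat, Nguyen, Abara.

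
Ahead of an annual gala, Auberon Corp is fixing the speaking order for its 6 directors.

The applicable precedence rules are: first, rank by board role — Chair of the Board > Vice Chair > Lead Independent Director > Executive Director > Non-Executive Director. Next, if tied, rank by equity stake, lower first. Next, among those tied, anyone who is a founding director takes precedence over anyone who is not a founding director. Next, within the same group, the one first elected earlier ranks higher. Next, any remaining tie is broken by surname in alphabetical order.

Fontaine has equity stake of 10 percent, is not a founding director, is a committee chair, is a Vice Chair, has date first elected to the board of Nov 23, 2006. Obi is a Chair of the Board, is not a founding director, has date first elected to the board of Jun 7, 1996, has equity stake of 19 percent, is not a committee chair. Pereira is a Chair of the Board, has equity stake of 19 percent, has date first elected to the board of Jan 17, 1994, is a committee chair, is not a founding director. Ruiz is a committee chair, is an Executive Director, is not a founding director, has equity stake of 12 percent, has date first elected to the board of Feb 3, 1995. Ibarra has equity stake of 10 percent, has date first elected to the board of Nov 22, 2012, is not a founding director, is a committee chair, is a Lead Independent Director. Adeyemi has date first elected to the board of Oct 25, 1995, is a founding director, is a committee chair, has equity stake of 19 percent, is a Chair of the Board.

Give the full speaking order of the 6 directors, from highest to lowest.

By board role: Adeyemi, Pereira and Obi (Chair of the Board); then Fontaine (Vice Chair); then Ibarra (Lead Independent Director); then Ruiz (Executive Director).
Adeyemi, Pereira and Obi all have equity stake 19 percent, so the next rule applies.
Among Adeyemi, Pereira and Obi, a founding director before not a founding director: Adeyemi (a founding director) before Pereira and Obi (not a founding director).
Among Pereira and Obi, by date first elected to the board (earlier first): Pereira (Jan 17, 1994) before Obi (Jun 7, 1996).
Full order: Adeyemi, Pereira, Obi, Fontaine, Ibarra, Ruiz.

Adeyemi, Pereira, Obi, Fontaine, Ibarra, Ruiz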